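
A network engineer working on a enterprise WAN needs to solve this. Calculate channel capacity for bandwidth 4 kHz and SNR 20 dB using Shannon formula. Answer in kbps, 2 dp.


Given: B = 4 kHz, SNR = 20 dB
SNR linear = 10^(20/10) = 100
1 + SNR = 101
log2(101) = 6.6582114828
C = 4 * 1000 * 6.6582114828 = 26632.8459 bps
C = 26.632846 kbps -> 26.63 kbps (2 dp)

26.63


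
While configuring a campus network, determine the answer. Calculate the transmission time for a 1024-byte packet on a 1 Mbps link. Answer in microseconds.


Given: packet = 1024 bytes, bandwidth = 1 Mbps
Packet in bits = 1024 * 8 = 8192 bits
Bandwidth = 1 * 10^6 = 1000000 bps
Time = 8192 / 1000000 seconds
Time in us = 8192 * 10^6 / 1000000 = 8192

8192


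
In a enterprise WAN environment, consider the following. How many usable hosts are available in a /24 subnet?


Given: subnet mask /24
Host bits = 32 - 24 = 8
Total addresses = 2^8 = 256
Usable hosts = 256 - 2 (network + broadcast) = 254

254


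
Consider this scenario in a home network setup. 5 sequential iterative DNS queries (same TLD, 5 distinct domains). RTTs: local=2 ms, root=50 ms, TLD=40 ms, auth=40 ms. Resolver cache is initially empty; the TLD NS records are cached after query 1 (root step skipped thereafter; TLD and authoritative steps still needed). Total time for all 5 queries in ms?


Lookup 1 (cold cache): local + root + TLD + auth = 2 + 50 + 40 + 40 = 132 ms
Lookups 2..5 (TLD NS cached -> skip root; new domain -> still ask TLD and auth): local + TLD + auth = 2 + 40 + 40 = 82 ms each
Remaining 4 lookups: 4 * 82 = 328 ms
Total = 132 + 328 = 460 ms

460


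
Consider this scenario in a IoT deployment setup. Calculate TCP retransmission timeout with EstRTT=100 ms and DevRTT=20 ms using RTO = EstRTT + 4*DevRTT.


Given: EstRTT = 100 ms, DevRTT = 20 ms
Timeout = EstRTT + 4 * DevRTT
4 * DevRTT = 4 * 20 = 80
Timeout = 100 + 80 = 180 ms

180


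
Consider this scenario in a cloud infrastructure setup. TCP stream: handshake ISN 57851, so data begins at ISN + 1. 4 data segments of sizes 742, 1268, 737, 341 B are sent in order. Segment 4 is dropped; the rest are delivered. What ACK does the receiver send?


SYN uses sequence number 57851; first data byte = ISN + 1 = 57852.
Segment 1: SEQ = 57852, len = 742 B, covers [57852, 58593]
Segment 2: SEQ = 58594, len = 1268 B, covers [58594, 59861]
Segment 3: SEQ = 59862, len = 737 B, covers [59862, 60598]
Segment 4: SEQ = 60599, len = 341 B, covers [60599, 60939] [LOST]
In-order data received: bytes [57852, 60598] (segments 1..3).
Segment 4 missing -> gap begins at byte 60599.
Cumulative ACK = next expected in-order byte = 57852 + 742 + 1268 + 737 = 60599

60599


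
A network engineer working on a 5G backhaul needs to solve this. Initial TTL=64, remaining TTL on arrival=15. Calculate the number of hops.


Given: initial TTL = 64, received TTL = 15
Hops = initial TTL - received TTL
Hops = 64 - 15 = 49

49


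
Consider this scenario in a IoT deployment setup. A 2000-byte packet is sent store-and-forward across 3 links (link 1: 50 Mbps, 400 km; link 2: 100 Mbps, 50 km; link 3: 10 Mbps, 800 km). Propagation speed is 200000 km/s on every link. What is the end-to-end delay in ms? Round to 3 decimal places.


Packet = 2000 bytes = 16000 bits. Store-and-forward: sum (t_trans + t_prop) per link.
Link 1: t_trans = 16000/(50*10^6) s = 0.3200 ms; t_prop = 400/200000 s = 2.0000 ms; subtotal = 2.3200 ms
Link 2: t_trans = 16000/(100*10^6) s = 0.1600 ms; t_prop = 50/200000 s = 0.2500 ms; subtotal = 0.4100 ms
Link 3: t_trans = 16000/(10*10^6) s = 1.6000 ms; t_prop = 800/200000 s = 4.0000 ms; subtotal = 5.6000 ms
End-to-end = 2.3200 + 0.4100 + 5.6000 = 8.3300 ms -> 8.330 ms (3 dp)

8.330


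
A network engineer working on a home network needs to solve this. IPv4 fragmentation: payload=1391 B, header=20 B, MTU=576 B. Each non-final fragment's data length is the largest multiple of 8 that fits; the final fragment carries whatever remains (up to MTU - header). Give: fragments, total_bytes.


Max data per non-final fragment = floor((MTU - header)/8)*8 = floor((576 - 20)/8)*8 = floor(556/8)*8 = 552 B
Final fragment needs no 8-byte alignment: it can carry up to MTU - header = 556 B
Non-final fragments needed = ceil((payload - 556) / 552) = ceil(835/552) = ceil(1.5127) = 2
Number of fragments = 2 + 1 = 3
Fragment sizes (data): 2 * 552 B + 287 B (last, 287 <= 556 OK)
Total bytes sent = payload + n_frags * header = 1391 + 3*20 = 1391 + 60 = 1451 B

3, 1451


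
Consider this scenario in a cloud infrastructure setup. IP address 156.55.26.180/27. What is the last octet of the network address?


Given: IP = 156.55.26.180, prefix = /27
Subnet mask = 255.255.255.224
Last octet of IP: 180
Last octet of mask: 224
Network last octet = 180 AND 224 = 160

160


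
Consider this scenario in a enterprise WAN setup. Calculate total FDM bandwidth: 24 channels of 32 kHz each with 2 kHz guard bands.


Given: 24 channels, 32 kHz each, guard = 2 kHz
Channel bandwidth = 24 * 32 = 768 kHz
Guard bands = 23 gaps * 2 kHz = 46 kHz
Total = 768 + 46 = 814 kHz

814


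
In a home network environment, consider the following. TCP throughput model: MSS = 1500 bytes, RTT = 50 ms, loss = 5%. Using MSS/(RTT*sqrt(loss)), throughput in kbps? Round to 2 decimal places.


Given: MSS = 1500 bytes, RTT = 50 ms, loss = 5%
RTT in seconds = 50 / 1000 = 0.05
Loss rate = 5% = 0.05
sqrt(loss) = sqrt(0.05) = 0.223606797750
Throughput (bytes/s) = 1500 / (0.05 * 0.223606797750) = 134164.0786
Throughput (kbps) = 134164.0786 * 8 / 1000 = 1073.312629 -> 1073.31 kbps (2 dp)

1073.31


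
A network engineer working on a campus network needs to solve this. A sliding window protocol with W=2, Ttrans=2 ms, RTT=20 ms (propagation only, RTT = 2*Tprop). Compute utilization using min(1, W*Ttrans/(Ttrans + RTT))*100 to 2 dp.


Given: W = 2, Ttrans = 2 ms, RTT = 20 ms (= 2 * Tprop, Tprop = 10 ms)
Cycle time = Ttrans + RTT = 2 + 20 = 22 ms (first packet sent until its ACK returns)
W * Ttrans = 2 * 2 = 4 ms of sending per cycle
W * Ttrans / (Ttrans + RTT) = 4 / 22 = 0.181818
U = min(1, 0.181818) = 0.181818
U% = 18.18%

18.18


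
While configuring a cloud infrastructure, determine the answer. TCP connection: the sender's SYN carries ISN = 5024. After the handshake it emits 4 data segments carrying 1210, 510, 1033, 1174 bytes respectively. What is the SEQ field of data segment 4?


The SYN occupies sequence number ISN = 5024, so the first data byte is ISN + 1 = 5025.
SEQ of data segment i = (ISN + 1) + sum of payload sizes of segments 1..i-1.
Segment 1: SEQ = 5025, payload = 1210 bytes
Segment 2: SEQ = 6235, payload = 510 bytes
Segment 3: SEQ = 6745, payload = 1033 bytes
Segment 4: SEQ = 7778, payload = 1174 bytes
SEQ of segment 4 = 5025 + 1210 + 510 + 1033 = 7778

7778


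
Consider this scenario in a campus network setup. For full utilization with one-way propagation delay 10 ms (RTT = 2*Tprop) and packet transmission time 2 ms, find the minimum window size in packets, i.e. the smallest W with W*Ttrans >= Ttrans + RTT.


Given: Ttrans = 2 ms, RTT = 20 ms (= 2 * Tprop, Tprop = 10 ms)
Time until first ACK returns = Ttrans + RTT = 2 + 20 = 22 ms
Need W * Ttrans >= Ttrans + RTT  ->  W >= (Ttrans + RTT) / Ttrans
(Ttrans + RTT) / Ttrans = 22 / 2 = 11
W_min = ceil(11) = 11

11


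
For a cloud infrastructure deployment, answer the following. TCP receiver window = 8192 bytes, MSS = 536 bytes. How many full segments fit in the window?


Given: RWND = 8192 bytes, MSS = 536 bytes
Full segments = floor(RWND / MSS)
Full segments = floor(8192 / 536)
Full segments = floor(15.2836) = 15

15


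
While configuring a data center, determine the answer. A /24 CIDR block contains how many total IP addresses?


Given: CIDR prefix /24
Host bits = 32 - 24 = 8
Total addresses = 2^8 = 256

256


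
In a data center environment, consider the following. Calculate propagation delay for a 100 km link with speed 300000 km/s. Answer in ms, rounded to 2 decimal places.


Given: distance = 100 km, speed = 300000 km/s
Delay = distance / speed = 100 / 300000 seconds
Delay in ms = 100 * 1000 / 300000
Delay = 0.3333 ms
Rounded to 2 dp = 0.33 ms

0.33


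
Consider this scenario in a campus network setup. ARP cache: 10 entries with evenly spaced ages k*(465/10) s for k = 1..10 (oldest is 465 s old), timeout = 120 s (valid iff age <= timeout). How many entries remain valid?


Ages are k * 465/10 s for k = 1..10 (spacing = 46.5000 s).
Entry k is valid iff k * 465/10 <= 120 iff k <= 10 * 120 / 465 = 2.5806
n_valid = floor(2.5806) = 2
(n_stale = 10 - 2 = 8)

2


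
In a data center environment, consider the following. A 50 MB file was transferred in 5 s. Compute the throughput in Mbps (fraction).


Given: file = 50 MB, time = 5 s
File in Mb = 50 * 8 = 400 Mb
Throughput = 400 / 5 Mbps
Throughput = 80 Mbps

80


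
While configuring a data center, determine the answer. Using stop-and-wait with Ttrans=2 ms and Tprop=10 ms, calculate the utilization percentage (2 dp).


Given: Ttrans = 2 ms, Tprop = 10 ms
RTT = 2 * Tprop = 2 * 10 = 20 ms
U = Ttrans / (Ttrans + RTT)
U = 2 / (2 + 20)
U = 2 / 22 = 0.090909
U% = 9.09%

9.09


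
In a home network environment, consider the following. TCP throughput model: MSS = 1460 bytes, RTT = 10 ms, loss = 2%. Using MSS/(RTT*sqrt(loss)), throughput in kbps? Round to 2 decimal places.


Given: MSS = 1460 bytes, RTT = 10 ms, loss = 2%
RTT in seconds = 10 / 1000 = 0.01
Loss rate = 2% = 0.02
sqrt(loss) = sqrt(0.02) = 0.141421356237
Throughput (bytes/s) = 1460 / (0.01 * 0.141421356237) = 1032375.9005
Throughput (kbps) = 1032375.9005 * 8 / 1000 = 8259.007204 -> 8259.01 kbps (2 dp)

8259.01


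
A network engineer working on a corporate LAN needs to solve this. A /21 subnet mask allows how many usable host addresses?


Given: subnet mask /21
Host bits = 32 - 21 = 11
Total addresses = 2^11 = 2048
Usable hosts = 2048 - 2 (network + broadcast) = 2046

2046


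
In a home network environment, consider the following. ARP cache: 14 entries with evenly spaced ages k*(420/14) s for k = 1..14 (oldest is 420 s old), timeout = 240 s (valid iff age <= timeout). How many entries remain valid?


Ages are k * 420/14 s for k = 1..14 (spacing = 30.0000 s).
Entry k is valid iff k * 420/14 <= 240 iff k <= 14 * 240 / 420 = 8.0000
n_valid = floor(8.0000) = 8
(n_stale = 14 - 8 = 6)

8


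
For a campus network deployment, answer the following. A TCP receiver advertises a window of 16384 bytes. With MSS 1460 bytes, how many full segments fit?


Given: RWND = 16384 bytes, MSS = 1460 bytes
Full segments = floor(RWND / MSS)
Full segments = floor(16384 / 1460)
Full segments = floor(11.2219) = 11

11


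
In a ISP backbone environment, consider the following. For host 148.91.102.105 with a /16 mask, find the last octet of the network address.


Given: IP = 148.91.102.105, prefix = /16
Subnet mask = 255.255.0.0
Last octet of IP: 105
Last octet of mask: 0
Network last octet = 105 AND 0 = 0

0


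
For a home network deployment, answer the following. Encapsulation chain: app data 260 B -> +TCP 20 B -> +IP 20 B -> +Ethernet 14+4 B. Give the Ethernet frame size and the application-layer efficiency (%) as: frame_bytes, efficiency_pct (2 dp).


TCP segment = 260 + 20 = 280 B
IP packet = 280 + 20 = 300 B
Ethernet frame = 300 + 14 + 4 = 318 B
Efficiency = app / frame = 260 / 318 = 0.817610 = 81.7610% -> 81.76% (2 dp)

318, 81.76


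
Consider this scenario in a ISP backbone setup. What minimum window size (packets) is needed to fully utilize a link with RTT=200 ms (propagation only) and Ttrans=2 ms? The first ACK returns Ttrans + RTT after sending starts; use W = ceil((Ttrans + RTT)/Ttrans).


Given: Ttrans = 2 ms, RTT = 200 ms (= 2 * Tprop, Tprop = 100 ms)
Time until first ACK returns = Ttrans + RTT = 2 + 200 = 202 ms
Need W * Ttrans >= Ttrans + RTT  ->  W >= (Ttrans + RTT) / Ttrans
(Ttrans + RTT) / Ttrans = 202 / 2 = 101
W_min = ceil(101) = 101

101


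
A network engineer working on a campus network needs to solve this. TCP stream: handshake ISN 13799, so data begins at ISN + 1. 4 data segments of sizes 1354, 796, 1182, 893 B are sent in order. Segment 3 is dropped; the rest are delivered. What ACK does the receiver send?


SYN uses sequence number 13799; first data byte = ISN + 1 = 13800.
Segment 1: SEQ = 13800, len = 1354 B, covers [13800, 15153]
Segment 2: SEQ = 15154, len = 796 B, covers [15154, 15949]
Segment 3: SEQ = 15950, len = 1182 B, covers [15950, 17131] [LOST]
Segment 4: SEQ = 17132, len = 893 B, covers [17132, 18024]
In-order data received: bytes [13800, 15949] (segments 1..2).
Segment 3 missing -> gap begins at byte 15950; later segments buffered out of order.
Cumulative ACK = next expected in-order byte = 13800 + 1354 + 796 = 15950

15950


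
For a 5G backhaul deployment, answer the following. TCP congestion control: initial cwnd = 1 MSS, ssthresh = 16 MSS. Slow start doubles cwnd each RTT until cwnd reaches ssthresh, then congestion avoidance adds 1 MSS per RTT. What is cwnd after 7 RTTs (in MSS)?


RTT 0: cwnd = 1 MSS (initial)
RTT 1: cwnd = 2 MSS (slow start, doubled)
RTT 2: cwnd = 4 MSS (slow start, doubled)
RTT 3: cwnd = 8 MSS (slow start, doubled)
RTT 4: cwnd = 16 MSS (slow start, doubled)
RTT 5: cwnd = 17 MSS (congestion avoidance, +1)
RTT 6: cwnd = 18 MSS (congestion avoidance, +1)
RTT 7: cwnd = 19 MSS (congestion avoidance, +1)

19


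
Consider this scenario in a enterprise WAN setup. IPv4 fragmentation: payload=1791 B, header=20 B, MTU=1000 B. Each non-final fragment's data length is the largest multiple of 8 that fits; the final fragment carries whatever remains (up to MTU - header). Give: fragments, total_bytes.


Max data per non-final fragment = floor((MTU - header)/8)*8 = floor((1000 - 20)/8)*8 = floor(980/8)*8 = 976 B
Final fragment needs no 8-byte alignment: it can carry up to MTU - header = 980 B
Non-final fragments needed = ceil((payload - 980) / 976) = ceil(811/976) = ceil(0.8309) = 1
Number of fragments = 1 + 1 = 2
Fragment sizes (data): 1 * 976 B + 815 B (last, 815 <= 980 OK)
Total bytes sent = payload + n_frags * header = 1791 + 2*20 = 1791 + 40 = 1831 B

2, 1831


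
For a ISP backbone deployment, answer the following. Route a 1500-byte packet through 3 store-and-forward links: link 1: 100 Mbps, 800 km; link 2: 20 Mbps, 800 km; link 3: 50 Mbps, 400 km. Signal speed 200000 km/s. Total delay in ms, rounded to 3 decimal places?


Packet = 1500 bytes = 12000 bits. Store-and-forward: sum (t_trans + t_prop) per link.
Link 1: t_trans = 12000/(100*10^6) s = 0.1200 ms; t_prop = 800/200000 s = 4.0000 ms; subtotal = 4.1200 ms
Link 2: t_trans = 12000/(20*10^6) s = 0.6000 ms; t_prop = 800/200000 s = 4.0000 ms; subtotal = 4.6000 ms
Link 3: t_trans = 12000/(50*10^6) s = 0.2400 ms; t_prop = 400/200000 s = 2.0000 ms; subtotal = 2.2400 ms
End-to-end = 4.1200 + 4.6000 + 2.2400 = 10.9600 ms -> 10.960 ms (3 dp)

10.960


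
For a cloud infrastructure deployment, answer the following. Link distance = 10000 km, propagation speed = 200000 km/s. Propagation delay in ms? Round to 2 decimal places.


Given: distance = 10000 km, speed = 200000 km/s
Delay = distance / speed = 10000 / 200000 seconds
Delay in ms = 10000 * 1000 / 200000
Delay = 50.0000 ms
Rounded to 2 dp = 50.00 ms

50.00


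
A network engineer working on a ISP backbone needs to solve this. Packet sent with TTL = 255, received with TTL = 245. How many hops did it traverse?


Given: initial TTL = 255, received TTL = 245
Hops = initial TTL - received TTL
Hops = 255 - 245 = 10

10


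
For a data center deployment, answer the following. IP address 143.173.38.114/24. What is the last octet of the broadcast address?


Given: IP = 143.173.38.114, prefix = /24
Host bits = 32 - 24 = 8
Network last octet = 114 AND mask = 0
Host part size = 2^8 - 1 = 255
Broadcast last octet = 0 OR 255 = 255

255


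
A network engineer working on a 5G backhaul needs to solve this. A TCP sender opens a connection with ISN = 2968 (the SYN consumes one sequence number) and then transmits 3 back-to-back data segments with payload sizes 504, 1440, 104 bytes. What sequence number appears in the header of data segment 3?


The SYN occupies sequence number ISN = 2968, so the first data byte is ISN + 1 = 2969.
SEQ of data segment i = (ISN + 1) + sum of payload sizes of segments 1..i-1.
Segment 1: SEQ = 2969, payload = 504 bytes
Segment 2: SEQ = 3473, payload = 1440 bytes
Segment 3: SEQ = 4913, payload = 104 bytes
SEQ of segment 3 = 2969 + 504 + 1440 = 4913

4913


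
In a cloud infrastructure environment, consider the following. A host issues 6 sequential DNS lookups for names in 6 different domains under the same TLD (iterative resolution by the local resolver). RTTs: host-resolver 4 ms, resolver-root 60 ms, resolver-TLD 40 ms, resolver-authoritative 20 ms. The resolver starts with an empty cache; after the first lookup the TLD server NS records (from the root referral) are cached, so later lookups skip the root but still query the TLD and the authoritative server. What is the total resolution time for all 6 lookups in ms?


Lookup 1 (cold cache): local + root + TLD + auth = 4 + 60 + 40 + 20 = 124 ms
Lookups 2..6 (TLD NS cached -> skip root; new domain -> still ask TLD and auth): local + TLD + auth = 4 + 40 + 20 = 64 ms each
Remaining 5 lookups: 5 * 64 = 320 ms
Total = 124 + 320 = 444 ms

444


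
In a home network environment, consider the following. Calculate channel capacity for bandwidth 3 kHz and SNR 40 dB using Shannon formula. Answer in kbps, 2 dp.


Given: B = 3 kHz, SNR = 40 dB
SNR linear = 10^(40/10) = 10000
1 + SNR = 10001
log2(10001) = 13.2878566418
C = 3 * 1000 * 13.2878566418 = 39863.5699 bps
C = 39.863570 kbps -> 39.86 kbps (2 dp)

39.86


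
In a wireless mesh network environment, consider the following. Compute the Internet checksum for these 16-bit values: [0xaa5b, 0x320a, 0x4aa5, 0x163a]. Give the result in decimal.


Given words: [0xaa5b, 0x320a, 0x4aa5, 0x163a]
Step 1: Sum all words
Raw sum = 43611 + 12810 + 19109 + 5690 = 81220
Step 2: Fold carry: (15684 + 1) = 15685
One's complement = ~15685 & 0xFFFF = 49850

49850


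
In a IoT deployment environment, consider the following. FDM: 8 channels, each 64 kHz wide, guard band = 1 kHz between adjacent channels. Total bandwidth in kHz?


Given: 8 channels, 64 kHz each, guard = 1 kHz
Channel bandwidth = 8 * 64 = 512 kHz
Guard bands = 7 gaps * 1 kHz = 7 kHz
Total = 512 + 7 = 519 kHz

519


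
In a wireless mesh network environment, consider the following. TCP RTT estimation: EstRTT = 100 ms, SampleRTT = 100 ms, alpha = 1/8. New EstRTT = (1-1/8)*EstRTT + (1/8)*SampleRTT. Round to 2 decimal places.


Given: EstRTT = 100 ms, SampleRTT = 100 ms, alpha = 1/8
New EstRTT = (1 - alpha) * EstRTT + alpha * SampleRTT
(7/8) * 100 = 87.5
(1/8) * 100 = 12.5
New EstRTT = 87.5 + 12.5 = 100 ms -> 100.00 ms (2 dp)

100.00


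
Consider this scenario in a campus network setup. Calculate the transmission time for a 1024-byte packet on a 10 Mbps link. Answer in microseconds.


Given: packet = 1024 bytes, bandwidth = 10 Mbps
Packet in bits = 1024 * 8 = 8192 bits
Bandwidth = 10 * 10^6 = 10000000 bps
Time = 8192 / 10000000 seconds
Time in us = 8192 * 10^6 / 10000000 = 819.2

819.2


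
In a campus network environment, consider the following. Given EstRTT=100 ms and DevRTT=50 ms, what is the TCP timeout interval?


Given: EstRTT = 100 ms, DevRTT = 50 ms
Timeout = EstRTT + 4 * DevRTT
4 * DevRTT = 4 * 50 = 200
Timeout = 100 + 200 = 300 ms

300


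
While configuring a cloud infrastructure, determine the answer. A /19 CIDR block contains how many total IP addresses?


Given: CIDR prefix /19
Host bits = 32 - 19 = 13
Total addresses = 2^13 = 8192

8192


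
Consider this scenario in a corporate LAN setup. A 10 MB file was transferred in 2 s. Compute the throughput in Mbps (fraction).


Given: file = 10 MB, time = 2 s
File in Mb = 10 * 8 = 80 Mb
Throughput = 80 / 2 Mbps
Throughput = 40 Mbps

40


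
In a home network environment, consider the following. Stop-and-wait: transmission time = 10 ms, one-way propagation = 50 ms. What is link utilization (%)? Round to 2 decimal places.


Given: Ttrans = 10 ms, Tprop = 50 ms
RTT = 2 * Tprop = 2 * 50 = 100 ms
U = Ttrans / (Ttrans + RTT)
U = 10 / (10 + 100)
U = 10 / 110 = 0.090909
U% = 9.09%

9.09


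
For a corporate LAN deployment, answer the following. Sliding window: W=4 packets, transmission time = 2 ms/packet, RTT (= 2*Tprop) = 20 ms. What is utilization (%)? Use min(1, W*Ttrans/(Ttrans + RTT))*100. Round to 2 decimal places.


Given: W = 4, Ttrans = 2 ms, RTT = 20 ms (= 2 * Tprop, Tprop = 10 ms)
Cycle time = Ttrans + RTT = 2 + 20 = 22 ms (first packet sent until its ACK returns)
W * Ttrans = 4 * 2 = 8 ms of sending per cycle
W * Ttrans / (Ttrans + RTT) = 8 / 22 = 0.363636
U = min(1, 0.363636) = 0.363636
U% = 36.36%

36.36


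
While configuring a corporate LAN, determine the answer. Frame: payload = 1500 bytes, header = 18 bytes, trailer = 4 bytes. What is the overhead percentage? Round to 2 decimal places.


Given: payload = 1500 B, header = 18 B, trailer = 4 B
Overhead bytes = header + trailer = 18 + 4 = 22
Total frame = payload + overhead = 1500 + 22 = 1522
Overhead % = 22 / 1522 * 100 = 1.4455% -> 1.45% (2 dp)

1.45


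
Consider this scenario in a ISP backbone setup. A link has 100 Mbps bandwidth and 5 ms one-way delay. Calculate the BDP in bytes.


Given: bandwidth = 100 Mbps, delay = 5 ms
BDP in bits = 100 * 10^6 * 5 / 1000
BDP in bits = 500000
BDP in bytes = 500000 / 8 = 62500

62500


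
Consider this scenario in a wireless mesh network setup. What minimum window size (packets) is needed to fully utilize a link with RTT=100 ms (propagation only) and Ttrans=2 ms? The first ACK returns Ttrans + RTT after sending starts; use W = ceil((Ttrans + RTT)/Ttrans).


Given: Ttrans = 2 ms, RTT = 100 ms (= 2 * Tprop, Tprop = 50 ms)
Time until first ACK returns = Ttrans + RTT = 2 + 100 = 102 ms
Need W * Ttrans >= Ttrans + RTT  ->  W >= (Ttrans + RTT) / Ttrans
(Ttrans + RTT) / Ttrans = 102 / 2 = 51
W_min = ceil(51) = 51

51


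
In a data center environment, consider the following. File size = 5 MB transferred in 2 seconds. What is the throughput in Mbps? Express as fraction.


Given: file = 5 MB, time = 2 s
File in Mb = 5 * 8 = 40 Mb
Throughput = 40 / 2 Mbps
Throughput = 20 Mbps

20


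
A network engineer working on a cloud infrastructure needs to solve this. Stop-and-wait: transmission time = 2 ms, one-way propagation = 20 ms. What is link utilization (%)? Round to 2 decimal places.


Given: Ttrans = 2 ms, Tprop = 20 ms
RTT = 2 * Tprop = 2 * 20 = 40 ms
U = Ttrans / (Ttrans + RTT)
U = 2 / (2 + 40)
U = 2 / 42 = 0.047619
U% = 4.76%

4.76


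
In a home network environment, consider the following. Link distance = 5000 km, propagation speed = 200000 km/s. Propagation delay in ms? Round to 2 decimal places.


Given: distance = 5000 km, speed = 200000 km/s
Delay = distance / speed = 5000 / 200000 seconds
Delay in ms = 5000 * 1000 / 200000
Delay = 25.0000 ms
Rounded to 2 dp = 25.00 ms

25.00


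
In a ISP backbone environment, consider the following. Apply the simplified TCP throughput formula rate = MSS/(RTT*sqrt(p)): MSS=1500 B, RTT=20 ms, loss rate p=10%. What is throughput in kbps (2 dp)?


Given: MSS = 1500 bytes, RTT = 20 ms, loss = 10%
RTT in seconds = 20 / 1000 = 0.02
Loss rate = 10% = 0.1
sqrt(loss) = sqrt(0.1) = 0.316227766017
Throughput (bytes/s) = 1500 / (0.02 * 0.316227766017) = 237170.8245
Throughput (kbps) = 237170.8245 * 8 / 1000 = 1897.366596 -> 1897.37 kbps (2 dp)

1897.37


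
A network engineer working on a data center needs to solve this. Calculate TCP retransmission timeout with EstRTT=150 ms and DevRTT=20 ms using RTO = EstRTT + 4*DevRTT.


Given: EstRTT = 150 ms, DevRTT = 20 ms
Timeout = EstRTT + 4 * DevRTT
4 * DevRTT = 4 * 20 = 80
Timeout = 150 + 80 = 230 ms

230


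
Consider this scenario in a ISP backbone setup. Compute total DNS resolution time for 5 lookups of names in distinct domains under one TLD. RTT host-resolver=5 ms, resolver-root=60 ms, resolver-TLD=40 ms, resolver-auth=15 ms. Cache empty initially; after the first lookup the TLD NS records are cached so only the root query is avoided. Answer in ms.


Lookup 1 (cold cache): local + root + TLD + auth = 5 + 60 + 40 + 15 = 120 ms
Lookups 2..5 (TLD NS cached -> skip root; new domain -> still ask TLD and auth): local + TLD + auth = 5 + 40 + 15 = 60 ms each
Remaining 4 lookups: 4 * 60 = 240 ms
Total = 120 + 240 = 360 ms

360


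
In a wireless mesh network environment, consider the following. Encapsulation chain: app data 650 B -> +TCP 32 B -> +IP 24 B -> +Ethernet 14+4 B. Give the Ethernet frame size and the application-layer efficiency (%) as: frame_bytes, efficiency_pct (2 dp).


TCP segment = 650 + 32 = 682 B
IP packet = 682 + 24 = 706 B
Ethernet frame = 706 + 14 + 4 = 724 B
Efficiency = app / frame = 650 / 724 = 0.897790 = 89.7790% -> 89.78% (2 dp)

724, 89.78


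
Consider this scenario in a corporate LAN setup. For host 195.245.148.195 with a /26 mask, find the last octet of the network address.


Given: IP = 195.245.148.195, prefix = /26
Subnet mask = 255.255.255.192
Last octet of IP: 195
Last octet of mask: 192
Network last octet = 195 AND 192 = 192

192


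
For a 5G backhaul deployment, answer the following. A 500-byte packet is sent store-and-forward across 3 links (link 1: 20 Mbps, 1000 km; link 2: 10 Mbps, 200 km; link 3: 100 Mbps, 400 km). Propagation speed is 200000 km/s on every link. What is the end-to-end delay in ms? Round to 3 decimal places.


Packet = 500 bytes = 4000 bits. Store-and-forward: sum (t_trans + t_prop) per link.
Link 1: t_trans = 4000/(20*10^6) s = 0.2000 ms; t_prop = 1000/200000 s = 5.0000 ms; subtotal = 5.2000 ms
Link 2: t_trans = 4000/(10*10^6) s = 0.4000 ms; t_prop = 200/200000 s = 1.0000 ms; subtotal = 1.4000 ms
Link 3: t_trans = 4000/(100*10^6) s = 0.0400 ms; t_prop = 400/200000 s = 2.0000 ms; subtotal = 2.0400 ms
End-to-end = 5.2000 + 1.4000 + 2.0400 = 8.6400 ms -> 8.640 ms (3 dp)

8.640


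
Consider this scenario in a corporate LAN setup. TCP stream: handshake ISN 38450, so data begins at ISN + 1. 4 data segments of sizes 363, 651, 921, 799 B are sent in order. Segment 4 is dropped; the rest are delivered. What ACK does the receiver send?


SYN uses sequence number 38450; first data byte = ISN + 1 = 38451.
Segment 1: SEQ = 38451, len = 363 B, covers [38451, 38813]
Segment 2: SEQ = 38814, len = 651 B, covers [38814, 39464]
Segment 3: SEQ = 39465, len = 921 B, covers [39465, 40385]
Segment 4: SEQ = 40386, len = 799 B, covers [40386, 41184] [LOST]
In-order data received: bytes [38451, 40385] (segments 1..3).
Segment 4 missing -> gap begins at byte 40386.
Cumulative ACK = next expected in-order byte = 38451 + 363 + 651 + 921 = 40386

40386


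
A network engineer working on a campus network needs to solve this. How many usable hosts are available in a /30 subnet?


Given: subnet mask /30
Host bits = 32 - 30 = 2
Total addresses = 2^2 = 4
Usable hosts = 4 - 2 (network + broadcast) = 2

2


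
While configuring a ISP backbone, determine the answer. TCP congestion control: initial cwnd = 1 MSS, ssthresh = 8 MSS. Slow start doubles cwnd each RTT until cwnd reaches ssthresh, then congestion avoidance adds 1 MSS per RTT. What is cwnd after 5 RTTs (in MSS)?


RTT 0: cwnd = 1 MSS (initial)
RTT 1: cwnd = 2 MSS (slow start, doubled)
RTT 2: cwnd = 4 MSS (slow start, doubled)
RTT 3: cwnd = 8 MSS (slow start, doubled)
RTT 4: cwnd = 9 MSS (congestion avoidance, +1)
RTT 5: cwnd = 10 MSS (congestion avoidance, +1)

10


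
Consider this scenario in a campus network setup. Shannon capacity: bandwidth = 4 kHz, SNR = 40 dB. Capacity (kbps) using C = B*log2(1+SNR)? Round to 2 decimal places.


Given: B = 4 kHz, SNR = 40 dB
SNR linear = 10^(40/10) = 10000
1 + SNR = 10001
log2(10001) = 13.2878566418
C = 4 * 1000 * 13.2878566418 = 53151.4266 bps
C = 53.151427 kbps -> 53.15 kbps (2 dp)

53.15


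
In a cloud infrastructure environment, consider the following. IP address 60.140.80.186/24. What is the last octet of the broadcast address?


Given: IP = 60.140.80.186, prefix = /24
Host bits = 32 - 24 = 8
Network last octet = 186 AND mask = 0
Host part size = 2^8 - 1 = 255
Broadcast last octet = 0 OR 255 = 255

255


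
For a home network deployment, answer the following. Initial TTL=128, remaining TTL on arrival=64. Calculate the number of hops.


Given: initial TTL = 128, received TTL = 64
Hops = initial TTL - received TTL
Hops = 128 - 64 = 64

64


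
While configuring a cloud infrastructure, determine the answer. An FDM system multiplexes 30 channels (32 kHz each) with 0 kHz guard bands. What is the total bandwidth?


Given: 30 channels, 32 kHz each, guard = 0 kHz
Channel bandwidth = 30 * 32 = 960 kHz
Guard bands = 29 gaps * 0 kHz = 0 kHz
Total = 960 + 0 = 960 kHz

960


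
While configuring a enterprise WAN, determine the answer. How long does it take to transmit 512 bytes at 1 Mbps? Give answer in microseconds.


Given: packet = 512 bytes, bandwidth = 1 Mbps
Packet in bits = 512 * 8 = 4096 bits
Bandwidth = 1 * 10^6 = 1000000 bps
Time = 4096 / 1000000 seconds
Time in us = 4096 * 10^6 / 1000000 = 4096

4096


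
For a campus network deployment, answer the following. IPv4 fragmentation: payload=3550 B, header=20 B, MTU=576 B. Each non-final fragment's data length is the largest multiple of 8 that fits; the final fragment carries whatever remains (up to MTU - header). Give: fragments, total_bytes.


Max data per non-final fragment = floor((MTU - header)/8)*8 = floor((576 - 20)/8)*8 = floor(556/8)*8 = 552 B
Final fragment needs no 8-byte alignment: it can carry up to MTU - header = 556 B
Non-final fragments needed = ceil((payload - 556) / 552) = ceil(2994/552) = ceil(5.4239) = 6
Number of fragments = 6 + 1 = 7
Fragment sizes (data): 6 * 552 B + 238 B (last, 238 <= 556 OK)
Total bytes sent = payload + n_frags * header = 3550 + 7*20 = 3550 + 140 = 3690 B

7, 3690


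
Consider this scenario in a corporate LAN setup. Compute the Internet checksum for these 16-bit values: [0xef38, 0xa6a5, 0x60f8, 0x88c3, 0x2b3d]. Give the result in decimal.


Given words: [0xef38, 0xa6a5, 0x60f8, 0x88c3, 0x2b3d]
Step 1: Sum all words
Raw sum = 61240 + 42661 + 24824 + 35011 + 11069 = 174805
Step 2: Fold carry: (43733 + 2) = 43735
One's complement = ~43735 & 0xFFFF = 21800

21800


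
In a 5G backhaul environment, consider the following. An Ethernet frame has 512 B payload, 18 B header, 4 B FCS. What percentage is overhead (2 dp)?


Given: payload = 512 B, header = 18 B, trailer = 4 B
Overhead bytes = header + trailer = 18 + 4 = 22
Total frame = payload + overhead = 512 + 22 = 534
Overhead % = 22 / 534 * 100 = 4.1199% -> 4.12% (2 dp)

4.12


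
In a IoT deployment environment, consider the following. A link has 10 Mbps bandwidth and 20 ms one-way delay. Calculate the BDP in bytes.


Given: bandwidth = 10 Mbps, delay = 20 ms
BDP in bits = 10 * 10^6 * 20 / 1000
BDP in bits = 200000
BDP in bytes = 200000 / 8 = 25000

25000


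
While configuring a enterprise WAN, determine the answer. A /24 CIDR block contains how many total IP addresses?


Given: CIDR prefix /24
Host bits = 32 - 24 = 8
Total addresses = 2^8 = 256

256


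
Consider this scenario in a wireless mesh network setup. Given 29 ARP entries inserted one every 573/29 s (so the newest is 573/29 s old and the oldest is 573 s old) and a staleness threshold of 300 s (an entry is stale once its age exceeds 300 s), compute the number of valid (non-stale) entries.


Ages are k * 573/29 s for k = 1..29 (spacing = 19.7586 s).
Entry k is valid iff k * 573/29 <= 300 iff k <= 29 * 300 / 573 = 15.1832
n_valid = floor(15.1832) = 15
(n_stale = 29 - 15 = 14)

15


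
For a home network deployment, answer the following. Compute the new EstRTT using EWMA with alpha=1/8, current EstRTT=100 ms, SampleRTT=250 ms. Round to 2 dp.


Given: EstRTT = 100 ms, SampleRTT = 250 ms, alpha = 1/8
New EstRTT = (1 - alpha) * EstRTT + alpha * SampleRTT
(7/8) * 100 = 87.5
(1/8) * 250 = 31.25
New EstRTT = 87.5 + 31.25 = 118.75 ms -> 118.75 ms (2 dp)

118.75


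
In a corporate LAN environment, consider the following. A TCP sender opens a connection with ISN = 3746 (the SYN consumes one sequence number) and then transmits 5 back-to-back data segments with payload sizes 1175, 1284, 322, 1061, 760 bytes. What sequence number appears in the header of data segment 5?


The SYN occupies sequence number ISN = 3746, so the first data byte is ISN + 1 = 3747.
SEQ of data segment i = (ISN + 1) + sum of payload sizes of segments 1..i-1.
Segment 1: SEQ = 3747, payload = 1175 bytes
Segment 2: SEQ = 4922, payload = 1284 bytes
Segment 3: SEQ = 6206, payload = 322 bytes
Segment 4: SEQ = 6528, payload = 1061 bytes
Segment 5: SEQ = 7589, payload = 760 bytes
SEQ of segment 5 = 3747 + 1175 + 1284 + 322 + 1061 = 7589

7589


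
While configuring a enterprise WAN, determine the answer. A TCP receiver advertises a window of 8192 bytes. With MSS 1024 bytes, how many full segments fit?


Given: RWND = 8192 bytes, MSS = 1024 bytes
Full segments = floor(RWND / MSS)
Full segments = floor(8192 / 1024)
Full segments = floor(8.0) = 8

8


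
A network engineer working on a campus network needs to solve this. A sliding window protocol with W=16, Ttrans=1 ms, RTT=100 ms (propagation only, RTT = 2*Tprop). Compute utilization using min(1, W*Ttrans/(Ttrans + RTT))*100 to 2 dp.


Given: W = 16, Ttrans = 1 ms, RTT = 100 ms (= 2 * Tprop, Tprop = 50 ms)
Cycle time = Ttrans + RTT = 1 + 100 = 101 ms (first packet sent until its ACK returns)
W * Ttrans = 16 * 1 = 16 ms of sending per cycle
W * Ttrans / (Ttrans + RTT) = 16 / 101 = 0.158416
U = min(1, 0.158416) = 0.158416
U% = 15.84%

15.84


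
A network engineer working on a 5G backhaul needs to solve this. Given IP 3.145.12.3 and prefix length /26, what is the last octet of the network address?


Given: IP = 3.145.12.3, prefix = /26
Subnet mask = 255.255.255.192
Last octet of IP: 3
Last octet of mask: 192
Network last octet = 3 AND 192 = 0

0


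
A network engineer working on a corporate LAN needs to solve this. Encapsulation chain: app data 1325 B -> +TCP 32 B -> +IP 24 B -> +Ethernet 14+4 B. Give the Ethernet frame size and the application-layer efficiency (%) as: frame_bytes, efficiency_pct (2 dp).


TCP segment = 1325 + 32 = 1357 B
IP packet = 1357 + 24 = 1381 B
Ethernet frame = 1381 + 14 + 4 = 1399 B
Efficiency = app / frame = 1325 / 1399 = 0.947105 = 94.7105% -> 94.71% (2 dp)

1399, 94.71


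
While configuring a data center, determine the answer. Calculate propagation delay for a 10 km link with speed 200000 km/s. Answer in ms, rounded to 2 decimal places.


Given: distance = 10 km, speed = 200000 km/s
Delay = distance / speed = 10 / 200000 seconds
Delay in ms = 10 * 1000 / 200000
Delay = 0.0500 ms
Rounded to 2 dp = 0.05 ms

0.05


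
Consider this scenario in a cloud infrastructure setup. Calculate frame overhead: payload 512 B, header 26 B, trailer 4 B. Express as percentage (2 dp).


Given: payload = 512 B, header = 26 B, trailer = 4 B
Overhead bytes = header + trailer = 26 + 4 = 30
Total frame = payload + overhead = 512 + 30 = 542
Overhead % = 30 / 542 * 100 = 5.5351% -> 5.54% (2 dp)

5.54


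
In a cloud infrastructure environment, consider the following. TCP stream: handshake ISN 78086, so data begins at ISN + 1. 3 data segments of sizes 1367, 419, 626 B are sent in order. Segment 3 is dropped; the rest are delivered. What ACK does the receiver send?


SYN uses sequence number 78086; first data byte = ISN + 1 = 78087.
Segment 1: SEQ = 78087, len = 1367 B, covers [78087, 79453]
Segment 2: SEQ = 79454, len = 419 B, covers [79454, 79872]
Segment 3: SEQ = 79873, len = 626 B, covers [79873, 80498] [LOST]
In-order data received: bytes [78087, 79872] (segments 1..2).
Segment 3 missing -> gap begins at byte 79873.
Cumulative ACK = next expected in-order byte = 78087 + 1367 + 419 = 79873

79873


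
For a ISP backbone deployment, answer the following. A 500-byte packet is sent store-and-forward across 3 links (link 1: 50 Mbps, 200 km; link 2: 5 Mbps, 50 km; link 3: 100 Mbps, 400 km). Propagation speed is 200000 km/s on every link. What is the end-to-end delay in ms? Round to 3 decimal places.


Packet = 500 bytes = 4000 bits. Store-and-forward: sum (t_trans + t_prop) per link.
Link 1: t_trans = 4000/(50*10^6) s = 0.0800 ms; t_prop = 200/200000 s = 1.0000 ms; subtotal = 1.0800 ms
Link 2: t_trans = 4000/(5*10^6) s = 0.8000 ms; t_prop = 50/200000 s = 0.2500 ms; subtotal = 1.0500 ms
Link 3: t_trans = 4000/(100*10^6) s = 0.0400 ms; t_prop = 400/200000 s = 2.0000 ms; subtotal = 2.0400 ms
End-to-end = 1.0800 + 1.0500 + 2.0400 = 4.1700 ms -> 4.170 ms (3 dp)

4.170


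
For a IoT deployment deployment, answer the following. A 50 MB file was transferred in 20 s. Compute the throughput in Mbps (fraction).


Given: file = 50 MB, time = 20 s
File in Mb = 50 * 8 = 400 Mb
Throughput = 400 / 20 Mbps
Throughput = 20 Mbps

20


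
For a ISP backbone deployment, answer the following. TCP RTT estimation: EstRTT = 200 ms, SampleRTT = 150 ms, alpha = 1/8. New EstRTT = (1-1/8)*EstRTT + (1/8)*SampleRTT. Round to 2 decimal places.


Given: EstRTT = 200 ms, SampleRTT = 150 ms, alpha = 1/8
New EstRTT = (1 - alpha) * EstRTT + alpha * SampleRTT
(7/8) * 200 = 175
(1/8) * 150 = 18.75
New EstRTT = 175 + 18.75 = 193.75 ms -> 193.75 ms (2 dp)

193.75


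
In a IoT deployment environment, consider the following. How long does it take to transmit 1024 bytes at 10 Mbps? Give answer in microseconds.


Given: packet = 1024 bytes, bandwidth = 10 Mbps
Packet in bits = 1024 * 8 = 8192 bits
Bandwidth = 10 * 10^6 = 10000000 bps
Time = 8192 / 10000000 seconds
Time in us = 8192 * 10^6 / 10000000 = 819.2

819.2


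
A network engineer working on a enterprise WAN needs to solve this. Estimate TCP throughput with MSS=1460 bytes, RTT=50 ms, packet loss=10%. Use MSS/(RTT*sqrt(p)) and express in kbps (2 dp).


Given: MSS = 1460 bytes, RTT = 50 ms, loss = 10%
RTT in seconds = 50 / 1000 = 0.05
Loss rate = 10% = 0.1
sqrt(loss) = sqrt(0.1) = 0.316227766017
Throughput (bytes/s) = 1460 / (0.05 * 0.316227766017) = 92338.5077
Throughput (kbps) = 92338.5077 * 8 / 1000 = 738.708061 -> 738.71 kbps (2 dp)

738.71


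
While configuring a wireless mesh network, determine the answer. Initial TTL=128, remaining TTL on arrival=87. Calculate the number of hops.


Given: initial TTL = 128, received TTL = 87
Hops = initial TTL - received TTL
Hops = 128 - 87 = 41

41


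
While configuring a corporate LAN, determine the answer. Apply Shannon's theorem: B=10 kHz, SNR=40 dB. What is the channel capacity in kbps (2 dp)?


Given: B = 10 kHz, SNR = 40 dB
SNR linear = 10^(40/10) = 10000
1 + SNR = 10001
log2(10001) = 13.2878566418
C = 10 * 1000 * 13.2878566418 = 132878.5664 bps
C = 132.878566 kbps -> 132.88 kbps (2 dp)

132.88


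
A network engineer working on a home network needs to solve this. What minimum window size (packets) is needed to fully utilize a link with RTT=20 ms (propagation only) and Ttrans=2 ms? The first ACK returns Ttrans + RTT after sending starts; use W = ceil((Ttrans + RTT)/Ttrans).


Given: Ttrans = 2 ms, RTT = 20 ms (= 2 * Tprop, Tprop = 10 ms)
Time until first ACK returns = Ttrans + RTT = 2 + 20 = 22 ms
Need W * Ttrans >= Ttrans + RTT  ->  W >= (Ttrans + RTT) / Ttrans
(Ttrans + RTT) / Ttrans = 22 / 2 = 11
W_min = ceil(11) = 11

11


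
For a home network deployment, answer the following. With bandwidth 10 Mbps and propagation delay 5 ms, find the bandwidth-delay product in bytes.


Given: bandwidth = 10 Mbps, delay = 5 ms
BDP in bits = 10 * 10^6 * 5 / 1000
BDP in bits = 50000
BDP in bytes = 50000 / 8 = 6250

6250


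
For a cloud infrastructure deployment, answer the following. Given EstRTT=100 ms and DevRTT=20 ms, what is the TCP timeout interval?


Given: EstRTT = 100 ms, DevRTT = 20 ms
Timeout = EstRTT + 4 * DevRTT
4 * DevRTT = 4 * 20 = 80
Timeout = 100 + 80 = 180 ms

180
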